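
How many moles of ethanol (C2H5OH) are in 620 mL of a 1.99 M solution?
Moles = Molarity × Volume (L)
Moles = 1.99 M × 0.62 L = 1.234 mol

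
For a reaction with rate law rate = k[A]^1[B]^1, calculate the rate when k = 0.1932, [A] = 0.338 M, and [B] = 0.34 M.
0.0222 M/s

rate = k·[A]^1·[B]^1 = 0.1932·(0.338)^1·(0.34)^1 = 0.1932·0.338·0.34 = 0.0222 M/s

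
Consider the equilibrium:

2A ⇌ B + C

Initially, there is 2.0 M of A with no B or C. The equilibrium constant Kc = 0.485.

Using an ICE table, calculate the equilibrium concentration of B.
[B] = 0.582 M

ICE: [A] = 2.0 − 2x, [B] = [C] = x.
Kc = x²/(2.0 − 2x)² = 0.485 ⇒ √Kc = x/(2.0 − 2x).
x = √0.485·2.0/(1 + 2√0.485) = 0.69642·2.0/2.3928 = 0.58209.
[B] = x = 0.582 M.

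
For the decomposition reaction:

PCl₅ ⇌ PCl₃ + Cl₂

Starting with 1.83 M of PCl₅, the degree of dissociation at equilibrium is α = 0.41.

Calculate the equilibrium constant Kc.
K_c = 0.5214

x = α·[A]₀ = 0.41 × 1.83 = 0.7503 M dissociated.
At eq: [PCl₅] = 1.83 − 0.7503 = 1.08 M; [PCl₃] = [Cl₂] = x = 0.7503 M.
Kc = [PCl₃][Cl₂]/[PCl₅] = (0.7503)²/1.08 = 0.5214.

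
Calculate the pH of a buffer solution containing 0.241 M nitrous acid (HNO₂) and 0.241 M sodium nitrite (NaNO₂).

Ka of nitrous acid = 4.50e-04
pH = 3.35

pKa = -log(4.50e-04) = 3.35. pH = pKa + log([A⁻]/[HA]) = 3.35 + log(0.241/0.241)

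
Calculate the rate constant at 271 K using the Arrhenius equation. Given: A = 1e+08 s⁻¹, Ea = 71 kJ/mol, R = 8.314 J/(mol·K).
2.06e-06 s⁻¹

k = A·exp(-Ea/(R·T)) = 1e+08·exp(-71000/(8.314·271)) = 1e+08·exp(-31.5122) = 1e+08·2.0626e-14 = 2.06e-06 s⁻¹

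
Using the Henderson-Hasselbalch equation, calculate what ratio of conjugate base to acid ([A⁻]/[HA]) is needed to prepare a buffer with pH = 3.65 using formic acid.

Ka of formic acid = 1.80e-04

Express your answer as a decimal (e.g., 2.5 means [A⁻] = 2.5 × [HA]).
[A⁻]/[HA] = 0.804

pKa = −log(1.80e-04) = 3.7447. pH = pKa + log([A⁻]/[HA]). 3.65 = 3.7447 + log(ratio). log(ratio) = 3.65 − 3.7447 = -0.0947. ratio = 10^(-0.0947) = 0.804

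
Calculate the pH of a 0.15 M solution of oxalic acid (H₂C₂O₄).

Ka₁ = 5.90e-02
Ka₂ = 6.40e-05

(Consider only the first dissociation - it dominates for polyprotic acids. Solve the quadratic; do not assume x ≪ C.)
pH = 1.16

x² + Ka₁·x − Ka₁·C = 0 with Ka₁ = 5.90e-02, C = 0.15.
x = (−Ka₁ + √(Ka₁² + 4·Ka₁·C))/2 = 6.9091e-02 M, so pH = 1.16.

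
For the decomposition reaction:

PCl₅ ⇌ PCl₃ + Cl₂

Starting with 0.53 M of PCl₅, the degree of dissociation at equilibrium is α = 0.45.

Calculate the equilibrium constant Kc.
K_c = 0.1951

x = α·[A]₀ = 0.45 × 0.53 = 0.2385 M dissociated.
At eq: [PCl₅] = 0.53 − 0.2385 = 0.2915 M; [PCl₃] = [Cl₂] = x = 0.2385 M.
Kc = [PCl₃][Cl₂]/[PCl₅] = (0.2385)²/0.2915 = 0.1951.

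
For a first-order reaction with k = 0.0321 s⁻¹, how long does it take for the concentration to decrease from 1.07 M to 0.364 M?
33.59 s

From ln[A] = ln[A]₀ - k·t: t = ln([A]₀/[A])/k = ln(1.07/0.364)/0.0321 = ln(2.9396)/0.0321 = 1.0783/0.0321 = 33.59 s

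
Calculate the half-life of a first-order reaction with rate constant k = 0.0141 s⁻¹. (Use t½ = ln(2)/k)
49.16 s

t½ = ln(2)/k = 0.6931/0.0141 = 49.16 s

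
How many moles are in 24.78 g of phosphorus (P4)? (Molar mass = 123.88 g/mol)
Moles = 24.78 g ÷ 123.88 g/mol = 0.2 mol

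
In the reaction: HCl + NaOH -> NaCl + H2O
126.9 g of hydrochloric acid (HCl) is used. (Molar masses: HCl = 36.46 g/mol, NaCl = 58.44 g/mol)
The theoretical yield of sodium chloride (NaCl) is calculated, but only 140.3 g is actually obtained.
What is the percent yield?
Moles of HCl = 126.9 g ÷ 36.46 g/mol = 3.48053 mol
Mole ratio: 1 mol NaCl / 1 mol HCl
Moles of NaCl = 3.48053 × (1/1) = 3.48053 mol
Theoretical yield = 3.48053 mol × 58.44 g/mol = 203.4 g
Actual yield = 140.3 g
Percent yield = (140.3 / 203.4) × 100% = 69.0%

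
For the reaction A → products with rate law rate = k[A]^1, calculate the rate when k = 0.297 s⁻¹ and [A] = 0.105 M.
0.03118 M/s

rate = k·[A]^1 = 0.297·(0.105)^1 = 0.297·0.105 = 0.03118 M/s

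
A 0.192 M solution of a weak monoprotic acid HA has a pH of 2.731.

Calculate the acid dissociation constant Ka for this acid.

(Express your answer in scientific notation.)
K_a = 1.82e-05

[H⁺] = 10^(−pH) = 10^(−2.731) = 1.858e-03 M. For HA ⇌ H⁺ + A⁻, Ka = x²/(C − x) = (1.858e-03)²/(0.192 − 1.858e-03) = 1.82e-05.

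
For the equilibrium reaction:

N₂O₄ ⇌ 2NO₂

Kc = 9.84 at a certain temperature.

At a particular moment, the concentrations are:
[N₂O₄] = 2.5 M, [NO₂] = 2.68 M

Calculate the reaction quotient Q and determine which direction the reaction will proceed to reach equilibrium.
Q = 2.873, Q < K, reaction proceeds forward (toward products)

Q = ([NO₂]^2) / ([N₂O₄])
  = ((2.68)^2) / ((2.5)) = 7.1824/2.5 = 2.873
Since Q = 2.873 < Kc = 9.84, the reaction proceeds forward (toward products) to reach equilibrium.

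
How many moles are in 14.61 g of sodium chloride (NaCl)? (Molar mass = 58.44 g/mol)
Moles = 14.61 g ÷ 58.44 g/mol = 0.25 mol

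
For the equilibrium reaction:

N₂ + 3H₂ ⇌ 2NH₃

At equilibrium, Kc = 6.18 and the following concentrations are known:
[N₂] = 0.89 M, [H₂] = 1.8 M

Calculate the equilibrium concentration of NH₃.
[NH₃] = 5.6637 M

Kc = ([NH₃]^2) / ([N₂] × [H₂]^3) = 6.18
[NH₃]^2 = Kc · (reactant terms)/(other product terms) = 6.18 · 5.1905 / 1 = 32.077
[NH₃] = (32.077)^(1/2) = 5.6637 M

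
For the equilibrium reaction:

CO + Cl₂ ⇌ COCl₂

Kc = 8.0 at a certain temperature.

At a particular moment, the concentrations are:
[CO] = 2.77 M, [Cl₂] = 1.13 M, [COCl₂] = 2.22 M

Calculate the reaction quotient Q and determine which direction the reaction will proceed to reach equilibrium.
Q = 0.709, Q < K, reaction proceeds forward (toward products)

Q = ([COCl₂]) / ([CO] × [Cl₂])
  = ((2.22)) / ((2.77)·(1.13)) = 2.22/3.1301 = 0.7092
Since Q = 0.7092 < Kc = 8.0, the reaction proceeds forward (toward products) to reach equilibrium.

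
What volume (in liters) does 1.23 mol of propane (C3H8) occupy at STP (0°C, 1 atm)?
At STP, 1 mol of gas occupies 22.4 L
Volume = 1.23 mol × 22.4 L/mol = 27.55 L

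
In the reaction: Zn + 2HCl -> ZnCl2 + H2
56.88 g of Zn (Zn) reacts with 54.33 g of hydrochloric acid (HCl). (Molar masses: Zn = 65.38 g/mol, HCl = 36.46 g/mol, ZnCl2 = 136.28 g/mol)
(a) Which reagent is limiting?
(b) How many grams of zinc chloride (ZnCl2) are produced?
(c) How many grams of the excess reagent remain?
(a) HCl, (b) 101.5 g, (c) 8.168 g

Moles of Zn = 56.88 g ÷ 65.38 g/mol = 0.869991 mol
Moles of HCl = 54.33 g ÷ 36.46 g/mol = 1.49013 mol
Moles ÷ coefficient: Zn: 0.869991/1 = 0.87, HCl: 1.49013/2 = 0.7451
(a) HCl has the smaller value, so HCl is the limiting reagent.
(b) Moles of ZnCl2 = 1.49013 mol HCl × (1/2) = 0.745063 mol; mass = 0.745063 mol × 136.28 g/mol = 101.5 g
(c) Zn consumed = 1.49013 × (1/2) = 0.745063 mol; remaining = 0.869991 − 0.745063 = 0.124928 mol; mass = 0.124928 mol × 65.38 g/mol = 8.168 g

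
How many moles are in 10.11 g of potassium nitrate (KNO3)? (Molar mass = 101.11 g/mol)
Moles = 10.11 g ÷ 101.11 g/mol = 0.09999 mol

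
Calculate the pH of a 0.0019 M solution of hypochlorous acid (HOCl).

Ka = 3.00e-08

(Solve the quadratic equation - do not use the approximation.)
pH = 5.12

x² + Ka×x - Ka×C = 0. Using quadratic formula: [H⁺] = 7.5348e-06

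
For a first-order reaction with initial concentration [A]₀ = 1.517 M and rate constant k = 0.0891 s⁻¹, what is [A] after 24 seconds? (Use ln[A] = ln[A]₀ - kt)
0.1788 M

ln[A] = ln[A]₀ - k·t = ln(1.517) - (0.0891)·(24) = 0.4167 - 2.1384 = -1.7217
[A] = e^(-1.7217) = 0.1788 M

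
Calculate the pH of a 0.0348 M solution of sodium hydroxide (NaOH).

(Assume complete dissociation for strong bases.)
pH = 12.54

[OH⁻] = 0.0348 M for strong base. pOH = -log[OH⁻] = 1.46, pH = 14 - pOH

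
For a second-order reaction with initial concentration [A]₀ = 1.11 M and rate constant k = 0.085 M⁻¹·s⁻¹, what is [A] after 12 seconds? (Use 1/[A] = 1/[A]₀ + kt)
0.5206 M

1/[A] = 1/[A]₀ + k·t = 1/1.11 + (0.085)·(12) = 0.9009 + 1.0200 = 1.9209
[A] = 1/1.9209 = 0.5206 M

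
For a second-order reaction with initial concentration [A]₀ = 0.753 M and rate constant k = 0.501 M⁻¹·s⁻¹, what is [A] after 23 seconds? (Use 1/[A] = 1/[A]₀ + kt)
0.0778 M

1/[A] = 1/[A]₀ + k·t = 1/0.753 + (0.501)·(23) = 1.3280 + 11.5230 = 12.8510
[A] = 1/12.8510 = 0.0778 M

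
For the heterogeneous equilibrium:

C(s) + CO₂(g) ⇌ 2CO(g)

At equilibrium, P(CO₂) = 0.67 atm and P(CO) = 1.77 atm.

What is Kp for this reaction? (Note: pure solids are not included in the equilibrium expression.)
K_p = 4.676

Solid C is excluded.
Kp = P(CO)²/P(CO₂) = (1.77)²/0.67 = 3.133/0.67 = 4.676.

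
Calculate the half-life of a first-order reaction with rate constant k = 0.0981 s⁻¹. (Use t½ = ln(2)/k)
7.07 s

t½ = ln(2)/k = 0.6931/0.0981 = 7.07 s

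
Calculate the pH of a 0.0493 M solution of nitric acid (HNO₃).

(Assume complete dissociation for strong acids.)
pH = 1.31

[H⁺] = 0.0493 M for strong acid. pH = -log[H⁺] = -log(0.0493)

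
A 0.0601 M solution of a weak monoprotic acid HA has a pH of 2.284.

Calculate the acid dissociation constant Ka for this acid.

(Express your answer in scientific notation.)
K_a = 4.93e-04

[H⁺] = 10^(−pH) = 10^(−2.284) = 5.200e-03 M. For HA ⇌ H⁺ + A⁻, Ka = x²/(C − x) = (5.200e-03)²/(0.0601 − 5.200e-03) = 4.93e-04.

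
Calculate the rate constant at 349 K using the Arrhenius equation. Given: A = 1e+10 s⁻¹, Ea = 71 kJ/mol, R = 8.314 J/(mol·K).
2.36e-01 s⁻¹

k = A·exp(-Ea/(R·T)) = 1e+10·exp(-71000/(8.314·349)) = 1e+10·exp(-24.4694) = 1e+10·2.3609e-11 = 2.36e-01 s⁻¹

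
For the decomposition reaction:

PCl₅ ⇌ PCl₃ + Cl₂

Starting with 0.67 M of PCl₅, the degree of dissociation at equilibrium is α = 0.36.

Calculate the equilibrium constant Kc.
K_c = 0.1357

x = α·[A]₀ = 0.36 × 0.67 = 0.2412 M dissociated.
At eq: [PCl₅] = 0.67 − 0.2412 = 0.4288 M; [PCl₃] = [Cl₂] = x = 0.2412 M.
Kc = [PCl₃][Cl₂]/[PCl₅] = (0.2412)²/0.4288 = 0.1357.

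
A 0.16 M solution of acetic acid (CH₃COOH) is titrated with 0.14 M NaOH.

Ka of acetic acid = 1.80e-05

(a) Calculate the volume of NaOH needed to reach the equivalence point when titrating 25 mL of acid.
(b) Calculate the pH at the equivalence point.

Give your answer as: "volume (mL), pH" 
V = 28.6 mL, pH = 8.81

(a) At equivalence: moles acid = moles base.
moles acid = 0.16 × 0.025 = 0.004 mol; V_NaOH = 0.004/0.14 = 0.02857 L = 28.6 mL.
(b) At equivalence, all acid → conjugate base A⁻ at [A⁻] = 0.004/0.05357 = 0.07467 M.
Kb = Kw/Ka = 1.0e-14/1.80e-05 = 5.556e-10; [OH⁻] = √(Kb·[A⁻]) = 6.441e-06; pOH = 5.19; pH = 14 − pOH = 8.81.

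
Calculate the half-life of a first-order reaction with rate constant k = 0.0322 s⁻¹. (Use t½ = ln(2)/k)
21.53 s

t½ = ln(2)/k = 0.6931/0.0322 = 21.53 s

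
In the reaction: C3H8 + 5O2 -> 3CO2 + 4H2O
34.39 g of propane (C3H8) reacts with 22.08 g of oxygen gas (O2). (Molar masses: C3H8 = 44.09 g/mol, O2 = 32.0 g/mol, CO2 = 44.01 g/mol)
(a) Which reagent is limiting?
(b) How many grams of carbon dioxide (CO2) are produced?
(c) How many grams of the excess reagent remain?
(a) O2, (b) 18.22 g, (c) 28.31 g

Moles of C3H8 = 34.39 g ÷ 44.09 g/mol = 0.779995 mol
Moles of O2 = 22.08 g ÷ 32.0 g/mol = 0.69 mol
Moles ÷ coefficient: C3H8: 0.779995/1 = 0.78, O2: 0.69/5 = 0.138
(a) O2 has the smaller value, so O2 is the limiting reagent.
(b) Moles of CO2 = 0.69 mol O2 × (3/5) = 0.414 mol; mass = 0.414 mol × 44.01 g/mol = 18.22 g
(c) C3H8 consumed = 0.69 × (1/5) = 0.138 mol; remaining = 0.779995 − 0.138 = 0.641995 mol; mass = 0.641995 mol × 44.09 g/mol = 28.31 g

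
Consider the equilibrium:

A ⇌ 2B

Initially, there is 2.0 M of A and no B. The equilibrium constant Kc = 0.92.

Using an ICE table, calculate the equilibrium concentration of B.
[B] = 1.146 M

ICE: [A] = 2.0 − x, [B] = 2x.
Kc = (2x)²/(2.0 − x) = 0.92 ⇒ 4x² + 0.92x − 1.84 = 0.
x = (−0.92 + √(0.92² + 4·4·1.84))/(2·4) = (−0.92 + √30.286)/8 = 0.57291.
[B] = 2x = 1.146 M.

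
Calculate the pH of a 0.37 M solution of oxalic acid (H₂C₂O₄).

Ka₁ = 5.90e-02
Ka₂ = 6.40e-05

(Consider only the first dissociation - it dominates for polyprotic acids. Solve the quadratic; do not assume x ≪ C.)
pH = 0.92

x² + Ka₁·x − Ka₁·C = 0 with Ka₁ = 5.90e-02, C = 0.37.
x = (−Ka₁ + √(Ka₁² + 4·Ka₁·C))/2 = 1.2117e-01 M, so pH = 0.92.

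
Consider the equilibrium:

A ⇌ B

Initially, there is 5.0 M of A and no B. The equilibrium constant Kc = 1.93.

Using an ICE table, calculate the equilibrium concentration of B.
[B] = 3.294 M

ICE: [A] = 5.0 − x, [B] = x.
Kc = x/(5.0 − x) = 1.93 ⇒ x = 1.93·5.0/(1 + 1.93) = 9.65/2.93 = 3.294.
[B] = x = 3.294 M.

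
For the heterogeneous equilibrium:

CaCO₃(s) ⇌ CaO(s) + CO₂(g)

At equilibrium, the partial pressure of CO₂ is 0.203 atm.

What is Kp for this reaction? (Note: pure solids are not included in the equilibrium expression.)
K_p = 0.203

Solids (CaCO₃, CaO) have activity 1 and are excluded.
Kp = P(CO₂) = 0.203.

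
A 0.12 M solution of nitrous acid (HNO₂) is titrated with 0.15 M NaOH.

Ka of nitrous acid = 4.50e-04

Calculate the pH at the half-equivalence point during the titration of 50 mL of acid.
pH = pKa = 3.35

At the half-equivalence point, [HA] = [A⁻], so by Henderson–Hasselbalch pH = pKa + log(1) = pKa.
pKa = −log(4.50e-04) = 3.35.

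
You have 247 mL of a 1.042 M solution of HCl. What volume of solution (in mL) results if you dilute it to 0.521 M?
Using M₁V₁ = M₂V₂:
1.042 × 247 = 0.521 × V₂
V₂ = (1.042 × 247) / 0.521 = 494 mL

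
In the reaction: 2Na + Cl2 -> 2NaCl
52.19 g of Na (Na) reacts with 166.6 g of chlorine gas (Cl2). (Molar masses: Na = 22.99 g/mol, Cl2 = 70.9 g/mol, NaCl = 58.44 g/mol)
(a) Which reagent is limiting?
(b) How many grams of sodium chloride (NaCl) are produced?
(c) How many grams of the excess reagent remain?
(a) Na, (b) 132.7 g, (c) 86.12 g

Moles of Na = 52.19 g ÷ 22.99 g/mol = 2.27012 mol
Moles of Cl2 = 166.6 g ÷ 70.9 g/mol = 2.34979 mol
Moles ÷ coefficient: Na: 2.27012/2 = 1.135, Cl2: 2.34979/1 = 2.35
(a) Na has the smaller value, so Na is the limiting reagent.
(b) Moles of NaCl = 2.27012 mol Na × (2/2) = 2.27012 mol; mass = 2.27012 mol × 58.44 g/mol = 132.7 g
(c) Cl2 consumed = 2.27012 × (1/2) = 1.13506 mol; remaining = 2.34979 − 1.13506 = 1.21473 mol; mass = 1.21473 mol × 70.9 g/mol = 86.12 g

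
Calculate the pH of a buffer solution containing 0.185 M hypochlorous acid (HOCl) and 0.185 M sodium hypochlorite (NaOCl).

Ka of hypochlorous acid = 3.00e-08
pH = 7.52

pKa = -log(3.00e-08) = 7.52. pH = pKa + log([A⁻]/[HA]) = 7.52 + log(0.185/0.185)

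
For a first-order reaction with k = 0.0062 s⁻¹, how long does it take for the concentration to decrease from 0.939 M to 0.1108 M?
344.69 s

From ln[A] = ln[A]₀ - k·t: t = ln([A]₀/[A])/k = ln(0.939/0.1108)/0.0062 = ln(8.4747)/0.0062 = 2.1371/0.0062 = 344.69 s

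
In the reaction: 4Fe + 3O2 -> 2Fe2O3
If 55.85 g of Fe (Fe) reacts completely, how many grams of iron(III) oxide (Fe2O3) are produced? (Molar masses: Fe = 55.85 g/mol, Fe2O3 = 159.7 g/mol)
Moles of Fe = 55.85 g ÷ 55.85 g/mol = 1 mol
Mole ratio: 2 mol Fe2O3 / 4 mol Fe
Moles of Fe2O3 = 1 × (2/4) = 0.5 mol
Mass of Fe2O3 = 0.5 mol × 159.7 g/mol = 79.85 g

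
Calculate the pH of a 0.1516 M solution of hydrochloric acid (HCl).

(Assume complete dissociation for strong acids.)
pH = 0.82

[H⁺] = 0.1516 M for strong acid. pH = -log[H⁺] = -log(0.1516)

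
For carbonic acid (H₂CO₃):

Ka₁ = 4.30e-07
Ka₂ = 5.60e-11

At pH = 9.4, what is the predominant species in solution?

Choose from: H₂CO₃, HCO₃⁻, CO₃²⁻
HCO₃⁻

pKa1 = 6.37, pKa2 = 10.25. Each pKa is the crossover between adjacent species; pH = 9.4 lies in the region where HCO₃⁻ predominates.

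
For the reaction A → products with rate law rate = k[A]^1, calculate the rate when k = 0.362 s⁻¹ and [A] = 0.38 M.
0.1376 M/s

rate = k·[A]^1 = 0.362·(0.38)^1 = 0.362·0.38 = 0.1376 M/s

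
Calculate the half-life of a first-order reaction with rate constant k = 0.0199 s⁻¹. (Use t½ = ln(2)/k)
34.83 s

t½ = ln(2)/k = 0.6931/0.0199 = 34.83 s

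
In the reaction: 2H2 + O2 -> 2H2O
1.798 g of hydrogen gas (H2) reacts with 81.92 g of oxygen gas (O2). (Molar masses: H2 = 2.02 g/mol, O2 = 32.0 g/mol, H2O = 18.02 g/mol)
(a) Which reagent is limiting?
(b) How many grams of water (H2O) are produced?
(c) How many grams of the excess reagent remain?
(a) H2, (b) 16.04 g, (c) 67.68 g

Moles of H2 = 1.798 g ÷ 2.02 g/mol = 0.890099 mol
Moles of O2 = 81.92 g ÷ 32.0 g/mol = 2.56 mol
Moles ÷ coefficient: H2: 0.890099/2 = 0.445, O2: 2.56/1 = 2.56
(a) H2 has the smaller value, so H2 is the limiting reagent.
(b) Moles of H2O = 0.890099 mol H2 × (2/2) = 0.890099 mol; mass = 0.890099 mol × 18.02 g/mol = 16.04 g
(c) O2 consumed = 0.890099 × (1/2) = 0.44505 mol; remaining = 2.56 − 0.44505 = 2.11495 mol; mass = 2.11495 mol × 32.0 g/mol = 67.68 g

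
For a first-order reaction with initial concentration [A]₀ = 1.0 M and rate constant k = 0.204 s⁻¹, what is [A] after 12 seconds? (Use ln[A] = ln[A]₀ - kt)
0.0865 M

ln[A] = ln[A]₀ - k·t = ln(1.0) - (0.204)·(12) = 0.0000 - 2.4480 = -2.4480
[A] = e^(-2.4480) = 0.0865 M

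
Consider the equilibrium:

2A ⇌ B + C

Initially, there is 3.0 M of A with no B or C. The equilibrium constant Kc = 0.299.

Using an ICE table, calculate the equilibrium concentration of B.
[B] = 0.784 M

ICE: [A] = 3.0 − 2x, [B] = [C] = x.
Kc = x²/(3.0 − 2x)² = 0.299 ⇒ √Kc = x/(3.0 − 2x).
x = √0.299·3.0/(1 + 2√0.299) = 0.54681·3.0/2.0936 = 0.78354.
[B] = x = 0.784 M.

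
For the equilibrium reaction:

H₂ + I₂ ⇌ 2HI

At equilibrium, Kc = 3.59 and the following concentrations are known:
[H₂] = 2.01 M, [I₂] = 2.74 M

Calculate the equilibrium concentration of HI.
[HI] = 4.4465 M

Kc = ([HI]^2) / ([H₂] × [I₂]) = 3.59
[HI]^2 = Kc · (reactant terms)/(other product terms) = 3.59 · 5.5074 / 1 = 19.772
[HI] = (19.772)^(1/2) = 4.4465 M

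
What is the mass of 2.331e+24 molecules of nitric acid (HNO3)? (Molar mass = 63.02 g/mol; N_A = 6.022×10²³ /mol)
Moles = 2.331e+24 ÷ 6.022×10²³ = 3.87081 mol
Mass = 3.87081 mol × 63.02 g/mol = 243.9 g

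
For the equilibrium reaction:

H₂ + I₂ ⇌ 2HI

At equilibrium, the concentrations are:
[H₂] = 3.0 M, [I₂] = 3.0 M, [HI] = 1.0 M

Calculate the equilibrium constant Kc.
K_c = 0.1111

Kc = ([HI]^2) / ([H₂] × [I₂])
   = ((1.0)^2) / ((3.0)·(3.0))
   = 1 / 9 = 0.1111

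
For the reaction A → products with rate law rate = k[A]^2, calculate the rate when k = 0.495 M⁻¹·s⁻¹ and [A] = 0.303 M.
0.04545 M/s

rate = k·[A]^2 = 0.495·(0.303)^2 = 0.495·0.091809 = 0.04545 M/s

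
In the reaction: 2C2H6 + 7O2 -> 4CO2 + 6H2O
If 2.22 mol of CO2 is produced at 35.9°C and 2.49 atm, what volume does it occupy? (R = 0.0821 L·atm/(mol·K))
T = 35.9°C + 273.15 = 309.05 K
V = nRT/P = (2.22 × 0.0821 × 309.05) / 2.49
V = 22.62 L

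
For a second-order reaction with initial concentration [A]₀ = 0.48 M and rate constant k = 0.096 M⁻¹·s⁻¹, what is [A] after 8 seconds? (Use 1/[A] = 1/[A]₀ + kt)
0.3507 M

1/[A] = 1/[A]₀ + k·t = 1/0.48 + (0.096)·(8) = 2.0833 + 0.7680 = 2.8513
[A] = 1/2.8513 = 0.3507 M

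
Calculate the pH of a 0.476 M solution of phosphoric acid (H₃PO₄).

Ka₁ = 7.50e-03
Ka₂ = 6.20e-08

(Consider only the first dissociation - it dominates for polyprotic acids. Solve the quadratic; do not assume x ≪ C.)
pH = 1.25

x² + Ka₁·x − Ka₁·C = 0 with Ka₁ = 7.50e-03, C = 0.476.
x = (−Ka₁ + √(Ka₁² + 4·Ka₁·C))/2 = 5.6117e-02 M, so pH = 1.25.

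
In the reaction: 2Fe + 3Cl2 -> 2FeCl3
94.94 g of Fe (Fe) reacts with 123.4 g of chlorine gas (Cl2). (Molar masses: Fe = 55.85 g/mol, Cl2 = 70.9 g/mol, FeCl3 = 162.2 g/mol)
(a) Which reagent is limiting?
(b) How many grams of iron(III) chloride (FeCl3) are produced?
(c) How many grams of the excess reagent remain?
(a) Cl2, (b) 188.2 g, (c) 30.14 g

Moles of Fe = 94.94 g ÷ 55.85 g/mol = 1.69991 mol
Moles of Cl2 = 123.4 g ÷ 70.9 g/mol = 1.74048 mol
Moles ÷ coefficient: Fe: 1.69991/2 = 0.85, Cl2: 1.74048/3 = 0.5802
(a) Cl2 has the smaller value, so Cl2 is the limiting reagent.
(b) Moles of FeCl3 = 1.74048 mol Cl2 × (2/3) = 1.16032 mol; mass = 1.16032 mol × 162.2 g/mol = 188.2 g
(c) Fe consumed = 1.74048 × (2/3) = 1.16032 mol; remaining = 1.69991 − 1.16032 = 0.539591 mol; mass = 0.539591 mol × 55.85 g/mol = 30.14 g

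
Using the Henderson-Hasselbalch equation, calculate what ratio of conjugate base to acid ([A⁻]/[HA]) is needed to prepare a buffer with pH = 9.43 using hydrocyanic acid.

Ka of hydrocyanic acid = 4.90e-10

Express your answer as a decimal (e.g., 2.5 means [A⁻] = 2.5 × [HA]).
[A⁻]/[HA] = 1.319

pKa = −log(4.90e-10) = 9.3098. pH = pKa + log([A⁻]/[HA]). 9.43 = 9.3098 + log(ratio). log(ratio) = 9.43 − 9.3098 = 0.1202. ratio = 10^(0.1202) = 1.319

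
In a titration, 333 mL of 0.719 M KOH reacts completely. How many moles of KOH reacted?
Moles = Molarity × Volume (L)
Moles = 0.719 M × 0.333 L = 0.2394 mol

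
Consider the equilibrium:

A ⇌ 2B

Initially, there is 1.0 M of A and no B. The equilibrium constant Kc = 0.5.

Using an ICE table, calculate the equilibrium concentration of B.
[B] = 0.593 M

ICE: [A] = 1.0 − x, [B] = 2x.
Kc = (2x)²/(1.0 − x) = 0.5 ⇒ 4x² + 0.5x − 0.5 = 0.
x = (−0.5 + √(0.5² + 4·4·0.5))/(2·4) = (−0.5 + √8.25)/8 = 0.29654.
[B] = 2x = 0.593 M.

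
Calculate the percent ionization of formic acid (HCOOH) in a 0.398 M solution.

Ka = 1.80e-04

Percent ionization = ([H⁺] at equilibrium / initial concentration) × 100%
Percent ionization = 2.1%

Let x = [H⁺]. Ka = x²/(C - x) ⇒ x² + (1.80e-04)x - (1.80e-04)(0.398) = 0. x = 8.3745e-03. Percent = (8.3745e-03/0.398) × 100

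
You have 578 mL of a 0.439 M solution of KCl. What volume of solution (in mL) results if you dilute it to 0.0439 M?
Using M₁V₁ = M₂V₂:
0.439 × 578 = 0.0439 × V₂
V₂ = (0.439 × 578) / 0.0439 = 5780 mL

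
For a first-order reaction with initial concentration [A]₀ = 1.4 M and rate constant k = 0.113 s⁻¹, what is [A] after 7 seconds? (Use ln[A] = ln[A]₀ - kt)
0.6347 M

ln[A] = ln[A]₀ - k·t = ln(1.4) - (0.113)·(7) = 0.3365 - 0.7910 = -0.4545
[A] = e^(-0.4545) = 0.6347 M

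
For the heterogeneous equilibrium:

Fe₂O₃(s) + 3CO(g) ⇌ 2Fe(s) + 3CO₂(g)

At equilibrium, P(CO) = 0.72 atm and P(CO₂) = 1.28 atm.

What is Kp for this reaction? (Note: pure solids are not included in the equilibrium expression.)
K_p = 5.619

Solids (Fe₂O₃, Fe) are excluded.
Kp = P(CO₂)³/P(CO)³ = (1.28)³/(0.72)³ = 2.097/0.3732 = 5.619.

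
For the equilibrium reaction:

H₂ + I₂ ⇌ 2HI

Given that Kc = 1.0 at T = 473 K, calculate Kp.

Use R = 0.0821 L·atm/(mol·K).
K_p = 1.0000

Δn = (moles gaseous products) − (moles gaseous reactants) = 0
T = 473 K; RT = 0.0821 × 473 = 38.8333
Kp = Kc·(RT)^Δn = 1.0 × (38.8333)^0 = 1.0 × 1 = 1.0000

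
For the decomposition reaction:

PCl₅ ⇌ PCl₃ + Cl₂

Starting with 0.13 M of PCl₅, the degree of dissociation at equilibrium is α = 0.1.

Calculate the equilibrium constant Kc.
K_c = 0.0014

x = α·[A]₀ = 0.1 × 0.13 = 0.013 M dissociated.
At eq: [PCl₅] = 0.13 − 0.013 = 0.117 M; [PCl₃] = [Cl₂] = x = 0.013 M.
Kc = [PCl₃][Cl₂]/[PCl₅] = (0.013)²/0.117 = 0.001444.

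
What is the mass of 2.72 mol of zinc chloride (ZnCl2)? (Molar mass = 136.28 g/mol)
Mass = 2.72 mol × 136.28 g/mol = 370.7 g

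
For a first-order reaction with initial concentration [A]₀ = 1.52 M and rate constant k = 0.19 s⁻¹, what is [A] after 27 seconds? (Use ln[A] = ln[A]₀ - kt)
0.0090 M

ln[A] = ln[A]₀ - k·t = ln(1.52) - (0.19)·(27) = 0.4187 - 5.1300 = -4.7113
[A] = e^(-4.7113) = 0.0090 M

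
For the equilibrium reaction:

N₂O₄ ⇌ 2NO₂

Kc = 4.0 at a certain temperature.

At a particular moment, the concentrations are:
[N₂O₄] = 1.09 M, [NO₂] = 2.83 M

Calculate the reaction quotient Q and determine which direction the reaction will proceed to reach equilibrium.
Q = 7.348, Q > K, reaction proceeds reverse (toward reactants)

Q = ([NO₂]^2) / ([N₂O₄])
  = ((2.83)^2) / ((1.09)) = 8.0089/1.09 = 7.348
Since Q = 7.348 > Kc = 4.0, the reaction proceeds reverse (toward reactants) to reach equilibrium.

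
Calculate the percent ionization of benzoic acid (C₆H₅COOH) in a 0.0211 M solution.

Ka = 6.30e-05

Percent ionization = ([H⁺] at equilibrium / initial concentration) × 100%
Percent ionization = 5.32%

Let x = [H⁺]. Ka = x²/(C - x) ⇒ x² + (6.30e-05)x - (6.30e-05)(0.0211) = 0. x = 1.1219e-03. Percent = (1.1219e-03/0.0211) × 100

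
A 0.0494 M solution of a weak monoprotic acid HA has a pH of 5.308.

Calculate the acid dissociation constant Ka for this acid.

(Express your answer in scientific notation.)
K_a = 4.90e-10

[H⁺] = 10^(−pH) = 10^(−5.308) = 4.920e-06 M. For HA ⇌ H⁺ + A⁻, Ka = x²/(C − x) = (4.920e-06)²/(0.0494 − 4.920e-06) = 4.90e-10.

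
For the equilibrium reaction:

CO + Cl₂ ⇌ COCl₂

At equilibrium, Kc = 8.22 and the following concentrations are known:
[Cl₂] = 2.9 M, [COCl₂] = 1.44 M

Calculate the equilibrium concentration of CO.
[CO] = 0.0604 M

Kc = ([COCl₂]) / ([CO] × [Cl₂]) = 8.22
[CO]^1 = (product terms)/(Kc · other reactant terms) = 1.44 / (8.22 · 2.9) = 0.060408
[CO] = 0.0604 M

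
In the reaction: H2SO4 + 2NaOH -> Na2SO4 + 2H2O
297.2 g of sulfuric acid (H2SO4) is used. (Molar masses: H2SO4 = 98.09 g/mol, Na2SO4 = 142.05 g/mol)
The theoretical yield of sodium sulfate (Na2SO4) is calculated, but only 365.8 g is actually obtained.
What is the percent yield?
Moles of H2SO4 = 297.2 g ÷ 98.09 g/mol = 3.02987 mol
Mole ratio: 1 mol Na2SO4 / 1 mol H2SO4
Moles of Na2SO4 = 3.02987 × (1/1) = 3.02987 mol
Theoretical yield = 3.02987 mol × 142.05 g/mol = 430.39 g
Actual yield = 365.8 g
Percent yield = (365.8 / 430.39) × 100% = 85.0%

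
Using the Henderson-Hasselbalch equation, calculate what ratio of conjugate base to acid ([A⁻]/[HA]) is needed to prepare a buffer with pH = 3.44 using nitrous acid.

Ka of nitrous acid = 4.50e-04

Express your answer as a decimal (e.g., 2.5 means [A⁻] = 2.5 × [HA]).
[A⁻]/[HA] = 1.239

pKa = −log(4.50e-04) = 3.3468. pH = pKa + log([A⁻]/[HA]). 3.44 = 3.3468 + log(ratio). log(ratio) = 3.44 − 3.3468 = 0.0932. ratio = 10^(0.0932) = 1.239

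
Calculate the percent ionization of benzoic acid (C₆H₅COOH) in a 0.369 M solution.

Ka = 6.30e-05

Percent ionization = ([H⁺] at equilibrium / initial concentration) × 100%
Percent ionization = 1.3%

Let x = [H⁺]. Ka = x²/(C - x) ⇒ x² + (6.30e-05)x - (6.30e-05)(0.369) = 0. x = 4.7901e-03. Percent = (4.7901e-03/0.369) × 100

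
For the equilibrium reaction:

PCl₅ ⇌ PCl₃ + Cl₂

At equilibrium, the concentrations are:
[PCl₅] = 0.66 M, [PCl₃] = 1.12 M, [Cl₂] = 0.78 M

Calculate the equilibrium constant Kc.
K_c = 1.3236

Kc = ([PCl₃] × [Cl₂]) / ([PCl₅])
   = ((1.12)·(0.78)) / ((0.66))
   = 0.8736 / 0.66 = 1.3236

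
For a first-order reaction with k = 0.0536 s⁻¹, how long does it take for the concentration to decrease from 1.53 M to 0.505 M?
20.68 s

From ln[A] = ln[A]₀ - k·t: t = ln([A]₀/[A])/k = ln(1.53/0.505)/0.0536 = ln(3.0297)/0.0536 = 1.1085/0.0536 = 20.68 s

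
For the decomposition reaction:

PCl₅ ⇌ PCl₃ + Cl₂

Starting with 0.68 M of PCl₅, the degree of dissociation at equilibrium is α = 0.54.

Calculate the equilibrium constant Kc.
K_c = 0.4311

x = α·[A]₀ = 0.54 × 0.68 = 0.3672 M dissociated.
At eq: [PCl₅] = 0.68 − 0.3672 = 0.3128 M; [PCl₃] = [Cl₂] = x = 0.3672 M.
Kc = [PCl₃][Cl₂]/[PCl₅] = (0.3672)²/0.3128 = 0.4311.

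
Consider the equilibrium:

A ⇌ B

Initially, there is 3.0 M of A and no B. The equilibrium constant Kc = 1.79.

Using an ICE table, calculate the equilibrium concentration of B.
[B] = 1.925 M

ICE: [A] = 3.0 − x, [B] = x.
Kc = x/(3.0 − x) = 1.79 ⇒ x = 1.79·3.0/(1 + 1.79) = 5.37/2.79 = 1.925.
[B] = x = 1.925 M.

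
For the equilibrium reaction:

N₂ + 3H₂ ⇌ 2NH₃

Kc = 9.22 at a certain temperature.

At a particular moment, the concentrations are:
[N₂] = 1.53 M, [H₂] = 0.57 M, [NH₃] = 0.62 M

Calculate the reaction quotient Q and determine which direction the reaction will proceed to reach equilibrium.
Q = 1.357, Q < K, reaction proceeds forward (toward products)

Q = ([NH₃]^2) / ([N₂] × [H₂]^3)
  = ((0.62)^2) / ((1.53)·(0.57)^3) = 0.3844/0.28335 = 1.357
Since Q = 1.357 < Kc = 9.22, the reaction proceeds forward (toward products) to reach equilibrium.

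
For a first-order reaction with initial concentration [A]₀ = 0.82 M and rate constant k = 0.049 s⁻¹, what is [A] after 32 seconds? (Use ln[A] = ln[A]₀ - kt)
0.1709 M

ln[A] = ln[A]₀ - k·t = ln(0.82) - (0.049)·(32) = -0.1985 - 1.5680 = -1.7665
[A] = e^(-1.7665) = 0.1709 M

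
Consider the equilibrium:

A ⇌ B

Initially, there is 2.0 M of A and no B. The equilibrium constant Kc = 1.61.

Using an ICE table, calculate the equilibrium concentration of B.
[B] = 1.234 M

ICE: [A] = 2.0 − x, [B] = x.
Kc = x/(2.0 − x) = 1.61 ⇒ x = 1.61·2.0/(1 + 1.61) = 3.22/2.61 = 1.234.
[B] = x = 1.234 M.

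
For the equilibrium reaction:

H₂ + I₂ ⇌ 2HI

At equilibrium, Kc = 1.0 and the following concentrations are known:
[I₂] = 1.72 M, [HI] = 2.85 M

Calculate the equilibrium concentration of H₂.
[H₂] = 4.7224 M

Kc = ([HI]^2) / ([H₂] × [I₂]) = 1.0
[H₂]^1 = (product terms)/(Kc · other reactant terms) = 8.1225 / (1.0 · 1.72) = 4.7224
[H₂] = 4.7224 M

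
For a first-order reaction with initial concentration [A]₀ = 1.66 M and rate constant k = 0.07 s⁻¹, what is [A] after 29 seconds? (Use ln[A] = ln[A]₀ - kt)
0.2180 M

ln[A] = ln[A]₀ - k·t = ln(1.66) - (0.07)·(29) = 0.5068 - 2.0300 = -1.5232
[A] = e^(-1.5232) = 0.2180 M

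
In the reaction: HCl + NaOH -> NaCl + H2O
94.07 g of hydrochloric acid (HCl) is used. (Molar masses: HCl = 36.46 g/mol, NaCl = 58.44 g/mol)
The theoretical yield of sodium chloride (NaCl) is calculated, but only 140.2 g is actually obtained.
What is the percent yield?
Moles of HCl = 94.07 g ÷ 36.46 g/mol = 2.58009 mol
Mole ratio: 1 mol NaCl / 1 mol HCl
Moles of NaCl = 2.58009 × (1/1) = 2.58009 mol
Theoretical yield = 2.58009 mol × 58.44 g/mol = 150.78 g
Actual yield = 140.2 g
Percent yield = (140.2 / 150.78) × 100% = 93.0%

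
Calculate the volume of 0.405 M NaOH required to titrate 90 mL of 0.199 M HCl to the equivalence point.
V_{base} = 44.2 mL

At equivalence: moles acid = moles base.
moles HCl = 0.199 M × 0.09 L = 0.01791 mol
V_NaOH = 0.01791 mol ÷ 0.405 M = 0.04422 L = 44.2 mL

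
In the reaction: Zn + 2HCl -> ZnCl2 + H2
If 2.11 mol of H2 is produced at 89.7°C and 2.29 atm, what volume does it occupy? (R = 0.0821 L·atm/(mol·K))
T = 89.7°C + 273.15 = 362.85 K
V = nRT/P = (2.11 × 0.0821 × 362.85) / 2.29
V = 27.45 L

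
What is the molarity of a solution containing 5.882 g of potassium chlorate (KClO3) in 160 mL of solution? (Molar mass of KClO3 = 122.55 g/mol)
Moles of KClO3 = 5.882 g ÷ 122.55 g/mol = 0.0479967 mol
Volume = 160 mL = 0.16 L
Molarity = 0.0479967 mol ÷ 0.16 L = 0.3 M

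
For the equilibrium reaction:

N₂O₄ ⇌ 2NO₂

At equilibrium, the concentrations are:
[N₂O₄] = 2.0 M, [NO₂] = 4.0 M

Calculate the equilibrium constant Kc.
K_c = 8.0000

Kc = ([NO₂]^2) / ([N₂O₄])
   = ((4.0)^2) / ((2.0))
   = 16 / 2 = 8.0000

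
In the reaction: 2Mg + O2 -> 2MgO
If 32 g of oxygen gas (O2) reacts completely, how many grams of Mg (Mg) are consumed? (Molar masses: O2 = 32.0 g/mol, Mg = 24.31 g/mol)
Moles of O2 = 32 g ÷ 32.0 g/mol = 1 mol
Mole ratio: 2 mol Mg / 1 mol O2
Moles of Mg = 1 × (2/1) = 2 mol
Mass of Mg = 2 mol × 24.31 g/mol = 48.62 g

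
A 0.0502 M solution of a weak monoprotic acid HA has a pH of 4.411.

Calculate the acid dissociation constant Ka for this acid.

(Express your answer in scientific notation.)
K_a = 3.00e-08

[H⁺] = 10^(−pH) = 10^(−4.411) = 3.882e-05 M. For HA ⇌ H⁺ + A⁻, Ka = x²/(C − x) = (3.882e-05)²/(0.0502 − 3.882e-05) = 3.00e-08.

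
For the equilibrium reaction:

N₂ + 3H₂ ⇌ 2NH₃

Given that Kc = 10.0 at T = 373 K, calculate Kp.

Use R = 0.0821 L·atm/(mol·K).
K_p = 0.0107

Δn = (moles gaseous products) − (moles gaseous reactants) = -2
T = 373 K; RT = 0.0821 × 373 = 30.6233
Kp = Kc·(RT)^Δn = 10.0 × (30.6233)^-2 = 10.0 × 0.00106634 = 0.0107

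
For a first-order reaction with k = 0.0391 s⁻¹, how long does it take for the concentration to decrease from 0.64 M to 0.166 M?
34.51 s

From ln[A] = ln[A]₀ - k·t: t = ln([A]₀/[A])/k = ln(0.64/0.166)/0.0391 = ln(3.8554)/0.0391 = 1.3495/0.0391 = 34.51 s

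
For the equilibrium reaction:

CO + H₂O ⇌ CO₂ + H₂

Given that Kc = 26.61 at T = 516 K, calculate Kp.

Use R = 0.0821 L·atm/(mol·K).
K_p = 26.6100

Δn = (moles gaseous products) − (moles gaseous reactants) = 0
T = 516 K; RT = 0.0821 × 516 = 42.3636
Kp = Kc·(RT)^Δn = 26.61 × (42.3636)^0 = 26.61 × 1 = 26.6100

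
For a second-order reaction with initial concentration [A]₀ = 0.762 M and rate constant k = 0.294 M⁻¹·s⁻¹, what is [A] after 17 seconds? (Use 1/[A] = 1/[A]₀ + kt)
0.1585 M

1/[A] = 1/[A]₀ + k·t = 1/0.762 + (0.294)·(17) = 1.3123 + 4.9980 = 6.3103
[A] = 1/6.3103 = 0.1585 M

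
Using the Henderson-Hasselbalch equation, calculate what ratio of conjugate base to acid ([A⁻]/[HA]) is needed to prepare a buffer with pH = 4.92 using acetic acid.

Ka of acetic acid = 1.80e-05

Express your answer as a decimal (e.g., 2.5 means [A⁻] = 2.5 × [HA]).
[A⁻]/[HA] = 1.497

pKa = −log(1.80e-05) = 4.7447. pH = pKa + log([A⁻]/[HA]). 4.92 = 4.7447 + log(ratio). log(ratio) = 4.92 − 4.7447 = 0.1753. ratio = 10^(0.1753) = 1.497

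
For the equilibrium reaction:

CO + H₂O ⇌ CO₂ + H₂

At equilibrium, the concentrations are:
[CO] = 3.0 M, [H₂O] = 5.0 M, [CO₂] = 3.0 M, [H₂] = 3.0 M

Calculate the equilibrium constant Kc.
K_c = 0.6000

Kc = ([CO₂] × [H₂]) / ([CO] × [H₂O])
   = ((3.0)·(3.0)) / ((3.0)·(5.0))
   = 9 / 15 = 0.6000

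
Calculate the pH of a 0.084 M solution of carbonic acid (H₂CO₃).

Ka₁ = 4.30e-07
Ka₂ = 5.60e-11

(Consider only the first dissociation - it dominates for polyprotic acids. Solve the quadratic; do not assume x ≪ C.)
pH = 3.72

x² + Ka₁·x − Ka₁·C = 0 with Ka₁ = 4.30e-07, C = 0.084.
x = (−Ka₁ + √(Ka₁² + 4·Ka₁·C))/2 = 1.8984e-04 M, so pH = 3.72.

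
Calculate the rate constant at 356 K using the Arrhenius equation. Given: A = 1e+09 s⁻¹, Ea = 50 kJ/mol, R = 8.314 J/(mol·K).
4.61e+01 s⁻¹

k = A·exp(-Ea/(R·T)) = 1e+09·exp(-50000/(8.314·356)) = 1e+09·exp(-16.8931) = 1e+09·4.6069e-08 = 4.61e+01 s⁻¹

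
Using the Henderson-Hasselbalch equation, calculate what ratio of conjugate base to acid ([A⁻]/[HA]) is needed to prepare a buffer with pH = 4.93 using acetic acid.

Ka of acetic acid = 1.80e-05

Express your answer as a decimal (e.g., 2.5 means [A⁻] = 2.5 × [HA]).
[A⁻]/[HA] = 1.532

pKa = −log(1.80e-05) = 4.7447. pH = pKa + log([A⁻]/[HA]). 4.93 = 4.7447 + log(ratio). log(ratio) = 4.93 − 4.7447 = 0.1853. ratio = 10^(0.1853) = 1.532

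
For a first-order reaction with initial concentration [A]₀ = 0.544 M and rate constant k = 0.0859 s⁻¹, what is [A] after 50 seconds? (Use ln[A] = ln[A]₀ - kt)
0.0074 M

ln[A] = ln[A]₀ - k·t = ln(0.544) - (0.0859)·(50) = -0.6088 - 4.2950 = -4.9038
[A] = e^(-4.9038) = 0.0074 M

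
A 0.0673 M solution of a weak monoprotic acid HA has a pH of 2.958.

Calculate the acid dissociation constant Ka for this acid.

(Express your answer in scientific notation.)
K_a = 1.83e-05

[H⁺] = 10^(−pH) = 10^(−2.958) = 1.102e-03 M. For HA ⇌ H⁺ + A⁻, Ka = x²/(C − x) = (1.102e-03)²/(0.0673 − 1.102e-03) = 1.83e-05.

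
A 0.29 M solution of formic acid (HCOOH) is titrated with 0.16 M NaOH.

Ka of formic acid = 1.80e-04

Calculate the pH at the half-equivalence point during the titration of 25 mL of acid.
pH = pKa = 3.74

At the half-equivalence point, [HA] = [A⁻], so by Henderson–Hasselbalch pH = pKa + log(1) = pKa.
pKa = −log(1.80e-04) = 3.74.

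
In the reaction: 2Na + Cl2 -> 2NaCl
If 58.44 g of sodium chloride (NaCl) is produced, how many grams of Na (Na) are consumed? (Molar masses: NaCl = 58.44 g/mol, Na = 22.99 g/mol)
Moles of NaCl = 58.44 g ÷ 58.44 g/mol = 1 mol
Mole ratio: 2 mol Na / 2 mol NaCl
Moles of Na = 1 × (2/2) = 1 mol
Mass of Na = 1 mol × 22.99 g/mol = 22.99 g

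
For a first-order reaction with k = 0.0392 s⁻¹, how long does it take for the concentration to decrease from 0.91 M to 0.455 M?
17.68 s

From ln[A] = ln[A]₀ - k·t: t = ln([A]₀/[A])/k = ln(0.91/0.455)/0.0392 = ln(2.0000)/0.0392 = 0.6931/0.0392 = 17.68 s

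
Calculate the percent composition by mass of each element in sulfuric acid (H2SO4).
H: 2.06%, S: 32.69%, O: 65.25%

Molar mass of H2SO4 = 98.09 g/mol
% H = (2 × 1.008) / 98.09 × 100% = 2.016 / 98.09 × 100% = 2.06%
% S = (1 × 32.07) / 98.09 × 100% = 32.07 / 98.09 × 100% = 32.69%
% O = (4 × 16.0) / 98.09 × 100% = 64 / 98.09 × 100% = 65.25%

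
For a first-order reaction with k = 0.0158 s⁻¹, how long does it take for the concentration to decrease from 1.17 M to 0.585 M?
43.87 s

From ln[A] = ln[A]₀ - k·t: t = ln([A]₀/[A])/k = ln(1.17/0.585)/0.0158 = ln(2.0000)/0.0158 = 0.6931/0.0158 = 43.87 s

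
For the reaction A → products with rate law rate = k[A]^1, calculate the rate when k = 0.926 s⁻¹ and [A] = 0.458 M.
0.4241 M/s

rate = k·[A]^1 = 0.926·(0.458)^1 = 0.926·0.458 = 0.4241 M/s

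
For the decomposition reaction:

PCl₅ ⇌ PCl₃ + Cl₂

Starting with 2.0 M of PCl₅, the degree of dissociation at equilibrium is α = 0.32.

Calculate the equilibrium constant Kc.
K_c = 0.3012

x = α·[A]₀ = 0.32 × 2.0 = 0.64 M dissociated.
At eq: [PCl₅] = 2.0 − 0.64 = 1.36 M; [PCl₃] = [Cl₂] = x = 0.64 M.
Kc = [PCl₃][Cl₂]/[PCl₅] = (0.64)²/1.36 = 0.3012.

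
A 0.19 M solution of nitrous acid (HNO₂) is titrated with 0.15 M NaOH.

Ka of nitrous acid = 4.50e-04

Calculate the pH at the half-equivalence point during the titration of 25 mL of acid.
pH = pKa = 3.35

At the half-equivalence point, [HA] = [A⁻], so by Henderson–Hasselbalch pH = pKa + log(1) = pKa.
pKa = −log(4.50e-04) = 3.35.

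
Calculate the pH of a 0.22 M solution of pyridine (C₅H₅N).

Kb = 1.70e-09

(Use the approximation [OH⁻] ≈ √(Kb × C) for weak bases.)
pH = 9.29

[OH⁻] = √(Kb × C) = √(1.70e-09 × 0.22) = 1.9339e-05. pOH = 4.71, pH = 14 - pOH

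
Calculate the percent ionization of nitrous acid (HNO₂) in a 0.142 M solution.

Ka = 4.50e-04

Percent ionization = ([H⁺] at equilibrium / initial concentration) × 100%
Percent ionization = 5.47%

Let x = [H⁺]. Ka = x²/(C - x) ⇒ x² + (4.50e-04)x - (4.50e-04)(0.142) = 0. x = 7.7719e-03. Percent = (7.7719e-03/0.142) × 100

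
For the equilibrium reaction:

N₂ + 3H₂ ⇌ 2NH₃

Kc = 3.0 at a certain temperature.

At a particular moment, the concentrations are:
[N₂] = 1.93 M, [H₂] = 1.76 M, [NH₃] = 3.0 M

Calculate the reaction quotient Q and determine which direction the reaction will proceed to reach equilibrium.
Q = 0.855, Q < K, reaction proceeds forward (toward products)

Q = ([NH₃]^2) / ([N₂] × [H₂]^3)
  = ((3.0)^2) / ((1.93)·(1.76)^3) = 9/10.522 = 0.8554
Since Q = 0.8554 < Kc = 3.0, the reaction proceeds forward (toward products) to reach equilibrium.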